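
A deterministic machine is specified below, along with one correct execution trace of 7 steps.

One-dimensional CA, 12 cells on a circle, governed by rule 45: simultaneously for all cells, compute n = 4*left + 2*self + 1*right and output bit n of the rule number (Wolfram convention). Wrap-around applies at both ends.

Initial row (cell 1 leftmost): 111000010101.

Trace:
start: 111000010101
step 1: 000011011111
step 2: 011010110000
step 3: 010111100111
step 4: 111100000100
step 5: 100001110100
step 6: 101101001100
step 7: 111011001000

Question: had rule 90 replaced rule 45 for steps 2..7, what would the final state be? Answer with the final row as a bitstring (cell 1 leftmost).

111101001011

(re-executing steps 2..7 under rule 90; state before step 2: 000011011111)
step 2: 100111010001
step 3: 111101001011
step 4: 000100110010
step 5: 001011111101
step 6: 110010000100
step 7: 111101001011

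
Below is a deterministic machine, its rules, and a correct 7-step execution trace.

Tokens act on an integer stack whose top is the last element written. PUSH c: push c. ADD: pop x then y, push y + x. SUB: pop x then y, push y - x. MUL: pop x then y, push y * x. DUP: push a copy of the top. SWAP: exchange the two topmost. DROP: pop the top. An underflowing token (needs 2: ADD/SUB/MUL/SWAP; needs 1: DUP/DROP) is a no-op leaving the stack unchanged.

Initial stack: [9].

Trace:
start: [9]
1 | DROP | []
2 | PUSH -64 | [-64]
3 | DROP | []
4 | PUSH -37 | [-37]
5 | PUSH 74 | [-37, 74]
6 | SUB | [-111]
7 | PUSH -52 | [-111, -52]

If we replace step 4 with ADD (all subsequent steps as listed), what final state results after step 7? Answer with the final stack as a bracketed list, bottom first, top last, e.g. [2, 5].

(re-executing from step 4 with the substitution; state before step 4: [])
4 | ADD | []
5 | PUSH 74 | [74]
6 | SUB | [74]
7 | PUSH -52 | [74, -52]

[74, -52]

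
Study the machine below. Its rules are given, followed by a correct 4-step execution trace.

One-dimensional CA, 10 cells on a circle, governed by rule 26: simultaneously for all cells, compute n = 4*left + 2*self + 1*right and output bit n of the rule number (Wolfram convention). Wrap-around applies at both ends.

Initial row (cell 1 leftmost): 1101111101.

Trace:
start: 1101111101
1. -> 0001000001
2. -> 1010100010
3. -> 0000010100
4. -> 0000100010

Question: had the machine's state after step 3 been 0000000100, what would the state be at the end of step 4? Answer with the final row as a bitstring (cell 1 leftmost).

0000001010

state after step 3 := 0000000100
4. -> 0000001010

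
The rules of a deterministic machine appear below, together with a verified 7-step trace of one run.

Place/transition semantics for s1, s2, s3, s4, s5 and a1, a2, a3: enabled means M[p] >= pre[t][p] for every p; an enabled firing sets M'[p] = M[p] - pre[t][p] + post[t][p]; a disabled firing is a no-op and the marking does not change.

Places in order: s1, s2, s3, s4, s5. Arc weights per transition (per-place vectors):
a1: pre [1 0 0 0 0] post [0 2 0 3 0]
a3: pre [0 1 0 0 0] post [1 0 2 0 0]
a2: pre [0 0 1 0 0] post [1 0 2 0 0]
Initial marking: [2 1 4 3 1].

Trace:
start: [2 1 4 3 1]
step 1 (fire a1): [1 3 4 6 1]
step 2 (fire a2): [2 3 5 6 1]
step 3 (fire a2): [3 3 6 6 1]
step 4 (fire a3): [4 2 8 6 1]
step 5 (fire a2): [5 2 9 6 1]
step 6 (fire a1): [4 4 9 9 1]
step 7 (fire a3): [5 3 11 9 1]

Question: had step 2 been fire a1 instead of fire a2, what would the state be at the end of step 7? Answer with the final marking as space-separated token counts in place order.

(re-executing from step 2 with the substitution; state before step 2: [1 3 4 6 1])
step 2 (fire a1): [0 5 4 9 1]
step 3 (fire a2): [1 5 5 9 1]
step 4 (fire a3): [2 4 7 9 1]
step 5 (fire a2): [3 4 8 9 1]
step 6 (fire a1): [2 6 8 12 1]
step 7 (fire a3): [3 5 10 12 1]

3 5 10 12 1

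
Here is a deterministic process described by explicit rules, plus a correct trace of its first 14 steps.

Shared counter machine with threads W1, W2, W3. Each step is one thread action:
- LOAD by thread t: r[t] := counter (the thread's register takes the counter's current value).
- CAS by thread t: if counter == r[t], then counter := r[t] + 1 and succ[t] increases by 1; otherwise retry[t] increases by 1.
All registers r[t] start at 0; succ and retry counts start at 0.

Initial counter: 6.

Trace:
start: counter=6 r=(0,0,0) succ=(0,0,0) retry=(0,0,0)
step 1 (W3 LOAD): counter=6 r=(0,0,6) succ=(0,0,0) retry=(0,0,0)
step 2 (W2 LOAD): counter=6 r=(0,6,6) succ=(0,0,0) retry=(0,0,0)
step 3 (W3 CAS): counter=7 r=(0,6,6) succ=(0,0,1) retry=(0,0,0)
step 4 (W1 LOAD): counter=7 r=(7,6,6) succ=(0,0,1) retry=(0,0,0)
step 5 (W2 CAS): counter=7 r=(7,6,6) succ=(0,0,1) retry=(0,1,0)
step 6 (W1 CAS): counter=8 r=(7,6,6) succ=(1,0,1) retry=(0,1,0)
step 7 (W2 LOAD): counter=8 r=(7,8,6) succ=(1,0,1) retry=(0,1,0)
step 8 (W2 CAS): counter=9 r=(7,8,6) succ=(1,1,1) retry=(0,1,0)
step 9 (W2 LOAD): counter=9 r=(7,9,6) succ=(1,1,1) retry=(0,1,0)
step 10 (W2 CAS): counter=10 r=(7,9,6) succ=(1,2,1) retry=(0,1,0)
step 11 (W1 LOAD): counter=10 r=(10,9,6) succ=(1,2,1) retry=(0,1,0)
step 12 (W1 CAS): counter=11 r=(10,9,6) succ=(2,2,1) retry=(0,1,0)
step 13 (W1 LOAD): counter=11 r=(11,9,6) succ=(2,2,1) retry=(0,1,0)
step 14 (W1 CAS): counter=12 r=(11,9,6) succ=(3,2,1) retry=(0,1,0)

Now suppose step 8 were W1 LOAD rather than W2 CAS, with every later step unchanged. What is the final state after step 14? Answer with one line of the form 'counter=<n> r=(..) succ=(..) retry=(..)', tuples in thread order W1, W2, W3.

counter=11 r=(10,8,6) succ=(3,1,1) retry=(0,1,0)

(re-executing from step 8 with the substitution; state before step 8: counter=8 r=(7,8,6) succ=(1,0,1) retry=(0,1,0))
step 8 (W1 LOAD): counter=8 r=(8,8,6) succ=(1,0,1) retry=(0,1,0)
step 9 (W2 LOAD): counter=8 r=(8,8,6) succ=(1,0,1) retry=(0,1,0)
step 10 (W2 CAS): counter=9 r=(8,8,6) succ=(1,1,1) retry=(0,1,0)
step 11 (W1 LOAD): counter=9 r=(9,8,6) succ=(1,1,1) retry=(0,1,0)
step 12 (W1 CAS): counter=10 r=(9,8,6) succ=(2,1,1) retry=(0,1,0)
step 13 (W1 LOAD): counter=10 r=(10,8,6) succ=(2,1,1) retry=(0,1,0)
step 14 (W1 CAS): counter=11 r=(10,8,6) succ=(3,1,1) retry=(0,1,0)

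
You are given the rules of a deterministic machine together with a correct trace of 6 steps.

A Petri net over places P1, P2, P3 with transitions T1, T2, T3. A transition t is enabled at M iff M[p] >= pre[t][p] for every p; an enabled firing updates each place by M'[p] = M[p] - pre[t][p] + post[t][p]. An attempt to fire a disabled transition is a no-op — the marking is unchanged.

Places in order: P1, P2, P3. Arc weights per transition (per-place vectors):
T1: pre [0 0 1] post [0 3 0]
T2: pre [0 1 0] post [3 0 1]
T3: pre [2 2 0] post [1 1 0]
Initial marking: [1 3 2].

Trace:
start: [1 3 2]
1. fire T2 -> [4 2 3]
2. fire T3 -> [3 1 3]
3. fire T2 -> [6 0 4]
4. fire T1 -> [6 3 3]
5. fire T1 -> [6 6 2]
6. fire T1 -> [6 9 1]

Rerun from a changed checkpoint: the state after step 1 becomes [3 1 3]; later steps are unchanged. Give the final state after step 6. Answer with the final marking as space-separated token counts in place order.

6 9 1

state after step 1 := [3 1 3]
2. fire T3 -> [3 1 3]
3. fire T2 -> [6 0 4]
4. fire T1 -> [6 3 3]
5. fire T1 -> [6 6 2]
6. fire T1 -> [6 9 1]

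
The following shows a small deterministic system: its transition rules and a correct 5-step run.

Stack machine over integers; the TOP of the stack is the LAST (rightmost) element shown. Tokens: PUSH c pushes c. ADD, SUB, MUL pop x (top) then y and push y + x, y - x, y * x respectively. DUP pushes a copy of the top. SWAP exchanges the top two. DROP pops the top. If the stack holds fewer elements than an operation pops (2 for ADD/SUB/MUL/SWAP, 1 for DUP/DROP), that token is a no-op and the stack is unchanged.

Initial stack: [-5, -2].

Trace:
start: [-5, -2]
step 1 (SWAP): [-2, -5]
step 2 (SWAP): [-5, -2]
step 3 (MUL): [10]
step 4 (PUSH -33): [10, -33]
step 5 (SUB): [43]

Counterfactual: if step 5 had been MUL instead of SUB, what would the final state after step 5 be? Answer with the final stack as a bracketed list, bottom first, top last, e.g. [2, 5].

(re-executing from step 5 with the substitution; state before step 5: [10, -33])
step 5 (MUL): [-330]

[-330]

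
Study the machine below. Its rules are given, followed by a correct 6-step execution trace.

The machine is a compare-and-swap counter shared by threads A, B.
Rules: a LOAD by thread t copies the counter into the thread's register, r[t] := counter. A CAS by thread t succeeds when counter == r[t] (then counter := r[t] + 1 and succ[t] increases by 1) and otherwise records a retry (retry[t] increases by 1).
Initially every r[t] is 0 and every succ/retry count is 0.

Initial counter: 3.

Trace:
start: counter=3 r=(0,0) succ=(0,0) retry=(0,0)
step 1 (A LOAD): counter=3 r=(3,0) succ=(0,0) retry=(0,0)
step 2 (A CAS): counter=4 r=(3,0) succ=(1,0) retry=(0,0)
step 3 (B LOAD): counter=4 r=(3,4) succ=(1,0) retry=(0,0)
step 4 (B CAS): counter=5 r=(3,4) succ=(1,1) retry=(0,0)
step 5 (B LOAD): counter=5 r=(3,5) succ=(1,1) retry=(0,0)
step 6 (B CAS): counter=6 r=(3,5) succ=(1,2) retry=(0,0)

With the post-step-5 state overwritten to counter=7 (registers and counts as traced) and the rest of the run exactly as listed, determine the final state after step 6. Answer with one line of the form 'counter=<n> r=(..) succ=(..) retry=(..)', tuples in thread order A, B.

counter=7 r=(3,5) succ=(1,1) retry=(0,1)

state after step 5 := counter=7 r=(3,5) succ=(1,1) retry=(0,0)
step 6 (B CAS): counter=7 r=(3,5) succ=(1,1) retry=(0,1)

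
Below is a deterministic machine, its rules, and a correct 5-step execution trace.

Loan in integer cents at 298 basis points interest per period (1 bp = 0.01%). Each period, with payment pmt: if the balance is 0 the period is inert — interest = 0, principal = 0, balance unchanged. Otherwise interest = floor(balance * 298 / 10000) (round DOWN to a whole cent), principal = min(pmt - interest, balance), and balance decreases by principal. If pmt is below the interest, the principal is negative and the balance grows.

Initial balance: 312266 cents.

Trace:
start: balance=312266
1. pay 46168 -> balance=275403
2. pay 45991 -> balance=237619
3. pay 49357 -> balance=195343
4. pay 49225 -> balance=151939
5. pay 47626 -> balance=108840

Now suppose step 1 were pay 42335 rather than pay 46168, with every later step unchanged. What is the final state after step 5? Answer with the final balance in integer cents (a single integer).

113150

(re-executing from step 1 with the substitution; state before step 1: balance=312266)
1. pay 42335 -> balance=279236
2. pay 45991 -> balance=241566
3. pay 49357 -> balance=199407
4. pay 49225 -> balance=156124
5. pay 47626 -> balance=113150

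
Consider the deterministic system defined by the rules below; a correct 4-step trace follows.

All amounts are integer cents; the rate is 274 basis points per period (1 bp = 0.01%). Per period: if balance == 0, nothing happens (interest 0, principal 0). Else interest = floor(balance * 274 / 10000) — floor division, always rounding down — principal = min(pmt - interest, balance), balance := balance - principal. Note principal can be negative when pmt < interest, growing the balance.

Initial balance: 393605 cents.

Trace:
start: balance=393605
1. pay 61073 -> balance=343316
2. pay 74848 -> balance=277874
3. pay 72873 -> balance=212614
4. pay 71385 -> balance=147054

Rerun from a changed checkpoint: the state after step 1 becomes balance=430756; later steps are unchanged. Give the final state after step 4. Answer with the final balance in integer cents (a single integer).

state after step 1 := balance=430756
2. pay 74848 -> balance=367710
3. pay 72873 -> balance=304912
4. pay 71385 -> balance=241881

241881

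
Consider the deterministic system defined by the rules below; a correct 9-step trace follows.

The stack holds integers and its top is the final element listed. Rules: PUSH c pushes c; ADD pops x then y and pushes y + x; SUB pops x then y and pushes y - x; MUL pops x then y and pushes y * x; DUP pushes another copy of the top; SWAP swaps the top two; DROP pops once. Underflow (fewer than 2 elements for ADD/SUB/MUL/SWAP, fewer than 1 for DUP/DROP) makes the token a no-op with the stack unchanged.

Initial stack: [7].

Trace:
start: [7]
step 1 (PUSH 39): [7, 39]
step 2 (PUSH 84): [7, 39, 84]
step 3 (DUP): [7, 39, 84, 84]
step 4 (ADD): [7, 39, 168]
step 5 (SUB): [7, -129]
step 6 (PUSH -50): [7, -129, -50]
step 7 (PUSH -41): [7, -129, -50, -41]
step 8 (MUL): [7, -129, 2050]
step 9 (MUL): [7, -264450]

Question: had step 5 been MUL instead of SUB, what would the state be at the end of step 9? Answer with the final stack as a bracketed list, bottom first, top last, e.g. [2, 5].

(re-executing from step 5 with the substitution; state before step 5: [7, 39, 168])
step 5 (MUL): [7, 6552]
step 6 (PUSH -50): [7, 6552, -50]
step 7 (PUSH -41): [7, 6552, -50, -41]
step 8 (MUL): [7, 6552, 2050]
step 9 (MUL): [7, 13431600]

[7, 13431600]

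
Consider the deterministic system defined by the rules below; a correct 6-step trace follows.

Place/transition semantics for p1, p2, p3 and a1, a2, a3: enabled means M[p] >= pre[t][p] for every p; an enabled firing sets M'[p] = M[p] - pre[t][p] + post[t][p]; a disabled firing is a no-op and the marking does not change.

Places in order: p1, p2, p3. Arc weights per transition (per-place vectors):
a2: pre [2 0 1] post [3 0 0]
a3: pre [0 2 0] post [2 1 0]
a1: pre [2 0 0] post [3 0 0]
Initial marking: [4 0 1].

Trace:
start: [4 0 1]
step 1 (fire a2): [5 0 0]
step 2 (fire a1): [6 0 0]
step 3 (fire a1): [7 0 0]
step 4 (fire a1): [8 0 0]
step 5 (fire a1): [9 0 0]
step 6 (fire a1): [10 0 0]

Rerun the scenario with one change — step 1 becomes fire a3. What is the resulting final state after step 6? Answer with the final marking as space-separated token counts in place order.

9 0 1

(re-executing from step 1 with the substitution; state before step 1: [4 0 1])
step 1 (fire a3): [4 0 1]
step 2 (fire a1): [5 0 1]
step 3 (fire a1): [6 0 1]
step 4 (fire a1): [7 0 1]
step 5 (fire a1): [8 0 1]
step 6 (fire a1): [9 0 1]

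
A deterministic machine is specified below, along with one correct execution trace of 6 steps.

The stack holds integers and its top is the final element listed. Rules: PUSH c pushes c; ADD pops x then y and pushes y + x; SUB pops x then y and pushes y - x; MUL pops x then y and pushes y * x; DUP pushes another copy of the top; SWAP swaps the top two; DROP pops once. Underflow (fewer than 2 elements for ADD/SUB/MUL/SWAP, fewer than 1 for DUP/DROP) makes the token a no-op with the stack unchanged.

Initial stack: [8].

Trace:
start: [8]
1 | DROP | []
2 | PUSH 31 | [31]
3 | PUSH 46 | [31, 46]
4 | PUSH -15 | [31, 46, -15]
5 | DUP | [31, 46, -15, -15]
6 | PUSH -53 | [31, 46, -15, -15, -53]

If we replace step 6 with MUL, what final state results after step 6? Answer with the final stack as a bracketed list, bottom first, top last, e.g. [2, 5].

[31, 46, 225]

(re-executing from step 6 with the substitution; state before step 6: [31, 46, -15, -15])
6 | MUL | [31, 46, 225]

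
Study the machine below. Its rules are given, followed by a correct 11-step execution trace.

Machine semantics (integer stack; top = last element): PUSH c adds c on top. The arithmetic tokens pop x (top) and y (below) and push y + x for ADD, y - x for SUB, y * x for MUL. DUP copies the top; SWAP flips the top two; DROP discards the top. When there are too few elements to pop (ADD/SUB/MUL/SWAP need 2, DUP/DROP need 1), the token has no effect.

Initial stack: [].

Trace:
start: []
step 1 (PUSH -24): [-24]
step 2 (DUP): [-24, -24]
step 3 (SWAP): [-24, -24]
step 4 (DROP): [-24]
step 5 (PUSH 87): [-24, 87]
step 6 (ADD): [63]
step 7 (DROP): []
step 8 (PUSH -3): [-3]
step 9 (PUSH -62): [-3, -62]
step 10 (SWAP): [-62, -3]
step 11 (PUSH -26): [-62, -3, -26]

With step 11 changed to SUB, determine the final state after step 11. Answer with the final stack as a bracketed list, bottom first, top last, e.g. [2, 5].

(re-executing from step 11 with the substitution; state before step 11: [-62, -3])
step 11 (SUB): [-59]

[-59]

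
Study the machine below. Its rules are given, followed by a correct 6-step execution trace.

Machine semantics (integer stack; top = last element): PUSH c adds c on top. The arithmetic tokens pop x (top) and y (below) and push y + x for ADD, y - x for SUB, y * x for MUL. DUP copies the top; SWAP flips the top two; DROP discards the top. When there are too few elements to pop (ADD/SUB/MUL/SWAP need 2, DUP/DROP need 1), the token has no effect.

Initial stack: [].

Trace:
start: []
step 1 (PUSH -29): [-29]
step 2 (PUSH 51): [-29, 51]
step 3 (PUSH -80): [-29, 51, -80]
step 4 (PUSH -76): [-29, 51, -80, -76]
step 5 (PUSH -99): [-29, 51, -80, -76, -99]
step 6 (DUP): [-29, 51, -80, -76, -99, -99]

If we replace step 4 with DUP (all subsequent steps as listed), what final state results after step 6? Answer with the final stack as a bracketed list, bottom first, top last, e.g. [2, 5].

(re-executing from step 4 with the substitution; state before step 4: [-29, 51, -80])
step 4 (DUP): [-29, 51, -80, -80]
step 5 (PUSH -99): [-29, 51, -80, -80, -99]
step 6 (DUP): [-29, 51, -80, -80, -99, -99]

[-29, 51, -80, -80, -99, -99]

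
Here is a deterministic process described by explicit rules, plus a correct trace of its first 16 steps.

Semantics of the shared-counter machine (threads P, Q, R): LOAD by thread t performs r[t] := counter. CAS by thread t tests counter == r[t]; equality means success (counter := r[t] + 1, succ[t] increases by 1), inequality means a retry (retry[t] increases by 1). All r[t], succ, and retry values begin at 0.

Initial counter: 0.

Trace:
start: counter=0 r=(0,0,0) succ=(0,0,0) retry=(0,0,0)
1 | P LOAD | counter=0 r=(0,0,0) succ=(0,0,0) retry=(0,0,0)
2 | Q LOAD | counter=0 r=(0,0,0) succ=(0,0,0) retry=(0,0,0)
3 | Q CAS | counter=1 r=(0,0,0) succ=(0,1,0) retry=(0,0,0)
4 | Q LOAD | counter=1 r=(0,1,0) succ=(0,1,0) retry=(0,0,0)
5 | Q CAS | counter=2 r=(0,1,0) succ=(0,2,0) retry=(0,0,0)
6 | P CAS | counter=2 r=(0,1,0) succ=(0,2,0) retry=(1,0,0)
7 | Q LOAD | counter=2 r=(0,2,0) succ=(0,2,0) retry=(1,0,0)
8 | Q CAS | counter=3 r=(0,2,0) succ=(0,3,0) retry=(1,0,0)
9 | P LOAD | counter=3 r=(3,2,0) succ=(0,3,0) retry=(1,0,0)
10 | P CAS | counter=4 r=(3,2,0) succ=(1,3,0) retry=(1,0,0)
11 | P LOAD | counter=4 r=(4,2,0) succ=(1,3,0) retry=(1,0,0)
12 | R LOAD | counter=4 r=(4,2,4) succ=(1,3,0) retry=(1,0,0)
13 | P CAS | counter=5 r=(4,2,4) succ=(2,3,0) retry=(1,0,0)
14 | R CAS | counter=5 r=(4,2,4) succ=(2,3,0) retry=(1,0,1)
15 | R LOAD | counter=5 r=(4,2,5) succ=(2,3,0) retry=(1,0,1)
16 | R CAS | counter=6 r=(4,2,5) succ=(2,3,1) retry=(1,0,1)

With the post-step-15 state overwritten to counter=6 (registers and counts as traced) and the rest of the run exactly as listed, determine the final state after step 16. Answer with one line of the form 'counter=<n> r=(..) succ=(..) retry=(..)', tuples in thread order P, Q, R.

state after step 15 := counter=6 r=(4,2,5) succ=(2,3,0) retry=(1,0,1)
16 | R CAS | counter=6 r=(4,2,5) succ=(2,3,0) retry=(1,0,2)

counter=6 r=(4,2,5) succ=(2,3,0) retry=(1,0,2)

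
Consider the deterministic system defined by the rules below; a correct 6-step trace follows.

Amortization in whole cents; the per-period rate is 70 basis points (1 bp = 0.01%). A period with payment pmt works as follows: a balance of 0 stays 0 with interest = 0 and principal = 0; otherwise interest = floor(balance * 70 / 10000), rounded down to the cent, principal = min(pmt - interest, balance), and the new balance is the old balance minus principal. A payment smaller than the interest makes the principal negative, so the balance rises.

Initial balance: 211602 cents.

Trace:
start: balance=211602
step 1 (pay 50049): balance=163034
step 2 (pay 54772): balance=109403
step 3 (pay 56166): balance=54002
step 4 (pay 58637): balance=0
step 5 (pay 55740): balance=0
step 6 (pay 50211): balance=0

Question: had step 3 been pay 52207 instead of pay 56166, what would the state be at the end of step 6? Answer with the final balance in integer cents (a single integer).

0

(re-executing from step 3 with the substitution; state before step 3: balance=109403)
step 3 (pay 52207): balance=57961
step 4 (pay 58637): balance=0
step 5 (pay 55740): balance=0
step 6 (pay 50211): balance=0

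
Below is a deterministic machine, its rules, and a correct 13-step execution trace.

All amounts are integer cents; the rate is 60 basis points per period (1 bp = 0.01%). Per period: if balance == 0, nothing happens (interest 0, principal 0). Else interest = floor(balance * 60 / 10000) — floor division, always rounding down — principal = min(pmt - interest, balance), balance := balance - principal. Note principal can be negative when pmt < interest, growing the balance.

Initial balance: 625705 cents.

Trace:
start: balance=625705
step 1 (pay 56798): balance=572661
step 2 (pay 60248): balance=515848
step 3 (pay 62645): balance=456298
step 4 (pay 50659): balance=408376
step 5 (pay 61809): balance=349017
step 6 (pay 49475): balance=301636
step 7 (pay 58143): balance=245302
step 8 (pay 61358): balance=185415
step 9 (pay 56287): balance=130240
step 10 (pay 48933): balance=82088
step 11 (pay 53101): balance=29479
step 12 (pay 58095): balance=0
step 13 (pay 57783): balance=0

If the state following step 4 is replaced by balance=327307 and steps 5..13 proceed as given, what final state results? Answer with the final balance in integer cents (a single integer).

0

state after step 4 := balance=327307
step 5 (pay 61809): balance=267461
step 6 (pay 49475): balance=219590
step 7 (pay 58143): balance=162764
step 8 (pay 61358): balance=102382
step 9 (pay 56287): balance=46709
step 10 (pay 48933): balance=0
step 11 (pay 53101): balance=0
step 12 (pay 58095): balance=0
step 13 (pay 57783): balance=0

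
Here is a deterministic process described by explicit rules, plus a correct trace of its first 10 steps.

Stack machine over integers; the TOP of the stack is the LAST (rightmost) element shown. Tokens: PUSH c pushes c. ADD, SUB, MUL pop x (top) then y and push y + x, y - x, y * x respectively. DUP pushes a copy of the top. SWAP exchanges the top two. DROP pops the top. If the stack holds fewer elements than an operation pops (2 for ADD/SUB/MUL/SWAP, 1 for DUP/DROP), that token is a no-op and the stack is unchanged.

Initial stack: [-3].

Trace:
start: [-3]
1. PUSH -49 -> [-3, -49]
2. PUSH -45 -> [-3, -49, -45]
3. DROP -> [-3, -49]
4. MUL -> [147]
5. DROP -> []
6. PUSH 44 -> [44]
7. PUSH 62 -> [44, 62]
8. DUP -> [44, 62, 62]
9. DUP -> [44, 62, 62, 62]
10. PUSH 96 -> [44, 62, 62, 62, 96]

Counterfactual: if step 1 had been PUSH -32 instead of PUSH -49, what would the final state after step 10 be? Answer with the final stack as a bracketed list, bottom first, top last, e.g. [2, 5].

(re-executing from step 1 with the substitution; state before step 1: [-3])
1. PUSH -32 -> [-3, -32]
2. PUSH -45 -> [-3, -32, -45]
3. DROP -> [-3, -32]
4. MUL -> [96]
5. DROP -> []
6. PUSH 44 -> [44]
7. PUSH 62 -> [44, 62]
8. DUP -> [44, 62, 62]
9. DUP -> [44, 62, 62, 62]
10. PUSH 96 -> [44, 62, 62, 62, 96]

[44, 62, 62, 62, 96]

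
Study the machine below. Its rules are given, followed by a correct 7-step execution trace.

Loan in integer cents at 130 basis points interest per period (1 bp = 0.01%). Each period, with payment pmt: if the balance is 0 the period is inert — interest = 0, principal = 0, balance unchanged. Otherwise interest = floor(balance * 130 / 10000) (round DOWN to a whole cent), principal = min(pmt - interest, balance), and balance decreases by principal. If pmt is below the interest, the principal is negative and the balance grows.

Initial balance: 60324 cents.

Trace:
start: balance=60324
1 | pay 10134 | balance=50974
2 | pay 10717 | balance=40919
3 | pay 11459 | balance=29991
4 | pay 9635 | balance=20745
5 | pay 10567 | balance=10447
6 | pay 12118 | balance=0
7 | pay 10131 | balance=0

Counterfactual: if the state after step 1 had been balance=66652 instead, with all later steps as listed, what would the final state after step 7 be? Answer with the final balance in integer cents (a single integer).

5256

state after step 1 := balance=66652
2 | pay 10717 | balance=56801
3 | pay 11459 | balance=46080
4 | pay 9635 | balance=37044
5 | pay 10567 | balance=26958
6 | pay 12118 | balance=15190
7 | pay 10131 | balance=5256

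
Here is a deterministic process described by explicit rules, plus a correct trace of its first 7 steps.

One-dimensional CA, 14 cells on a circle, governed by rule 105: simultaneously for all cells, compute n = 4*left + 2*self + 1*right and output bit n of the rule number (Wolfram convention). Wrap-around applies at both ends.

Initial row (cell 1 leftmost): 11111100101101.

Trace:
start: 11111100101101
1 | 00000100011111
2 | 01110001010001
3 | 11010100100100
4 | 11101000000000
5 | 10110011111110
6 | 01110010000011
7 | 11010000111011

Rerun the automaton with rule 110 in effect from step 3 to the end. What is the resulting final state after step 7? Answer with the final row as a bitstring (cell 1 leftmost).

(re-executing steps 3..7 under rule 110; state before step 3: 01110001010001)
3 | 11010011110011
4 | 01110110010110
5 | 11011110111110
6 | 11110011100011
7 | 00010110100110

00010110100110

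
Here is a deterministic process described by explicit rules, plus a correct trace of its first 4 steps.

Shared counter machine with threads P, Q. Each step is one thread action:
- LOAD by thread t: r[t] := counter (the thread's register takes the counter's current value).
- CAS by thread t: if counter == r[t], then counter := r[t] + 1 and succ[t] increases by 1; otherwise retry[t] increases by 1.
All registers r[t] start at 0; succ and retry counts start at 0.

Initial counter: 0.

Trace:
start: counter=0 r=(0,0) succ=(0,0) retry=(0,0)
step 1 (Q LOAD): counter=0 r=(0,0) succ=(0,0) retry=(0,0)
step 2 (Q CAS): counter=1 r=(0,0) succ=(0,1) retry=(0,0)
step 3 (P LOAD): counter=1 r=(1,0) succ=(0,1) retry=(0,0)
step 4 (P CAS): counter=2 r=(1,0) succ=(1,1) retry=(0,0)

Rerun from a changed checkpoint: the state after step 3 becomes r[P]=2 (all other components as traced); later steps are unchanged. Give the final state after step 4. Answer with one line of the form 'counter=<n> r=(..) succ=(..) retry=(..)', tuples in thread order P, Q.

counter=1 r=(2,0) succ=(0,1) retry=(1,0)

state after step 3 := counter=1 r=(2,0) succ=(0,1) retry=(0,0)
step 4 (P CAS): counter=1 r=(2,0) succ=(0,1) retry=(1,0)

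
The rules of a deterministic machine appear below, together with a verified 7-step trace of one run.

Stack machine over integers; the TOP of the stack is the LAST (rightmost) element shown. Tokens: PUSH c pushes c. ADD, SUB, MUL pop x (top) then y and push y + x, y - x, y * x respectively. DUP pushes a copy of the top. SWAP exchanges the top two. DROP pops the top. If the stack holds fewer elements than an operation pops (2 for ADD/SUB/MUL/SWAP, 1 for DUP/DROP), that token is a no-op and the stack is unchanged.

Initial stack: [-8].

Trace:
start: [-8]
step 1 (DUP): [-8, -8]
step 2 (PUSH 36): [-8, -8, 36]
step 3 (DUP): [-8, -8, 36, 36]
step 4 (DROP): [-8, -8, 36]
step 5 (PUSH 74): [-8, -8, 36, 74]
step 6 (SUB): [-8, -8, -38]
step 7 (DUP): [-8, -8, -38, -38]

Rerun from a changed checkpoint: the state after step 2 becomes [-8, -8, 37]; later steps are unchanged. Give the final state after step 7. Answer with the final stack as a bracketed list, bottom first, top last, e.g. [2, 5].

[-8, -8, -37, -37]

state after step 2 := [-8, -8, 37]
step 3 (DUP): [-8, -8, 37, 37]
step 4 (DROP): [-8, -8, 37]
step 5 (PUSH 74): [-8, -8, 37, 74]
step 6 (SUB): [-8, -8, -37]
step 7 (DUP): [-8, -8, -37, -37]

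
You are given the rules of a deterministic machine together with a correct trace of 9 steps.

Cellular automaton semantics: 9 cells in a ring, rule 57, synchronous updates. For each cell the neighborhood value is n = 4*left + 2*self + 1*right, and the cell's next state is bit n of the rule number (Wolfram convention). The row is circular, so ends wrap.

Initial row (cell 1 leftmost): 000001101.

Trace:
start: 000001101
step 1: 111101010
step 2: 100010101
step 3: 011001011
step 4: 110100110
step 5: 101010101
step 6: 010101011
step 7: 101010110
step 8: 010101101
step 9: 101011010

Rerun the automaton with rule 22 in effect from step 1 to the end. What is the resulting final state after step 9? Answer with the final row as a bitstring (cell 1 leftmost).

(re-executing steps 1..9 under rule 22; state before step 1: 000001101)
step 1: 100010001
step 2: 010111010
step 3: 110000011
step 4: 001000100
step 5: 011101110
step 6: 100000001
step 7: 010000010
step 8: 111000111
step 9: 000101000

000101000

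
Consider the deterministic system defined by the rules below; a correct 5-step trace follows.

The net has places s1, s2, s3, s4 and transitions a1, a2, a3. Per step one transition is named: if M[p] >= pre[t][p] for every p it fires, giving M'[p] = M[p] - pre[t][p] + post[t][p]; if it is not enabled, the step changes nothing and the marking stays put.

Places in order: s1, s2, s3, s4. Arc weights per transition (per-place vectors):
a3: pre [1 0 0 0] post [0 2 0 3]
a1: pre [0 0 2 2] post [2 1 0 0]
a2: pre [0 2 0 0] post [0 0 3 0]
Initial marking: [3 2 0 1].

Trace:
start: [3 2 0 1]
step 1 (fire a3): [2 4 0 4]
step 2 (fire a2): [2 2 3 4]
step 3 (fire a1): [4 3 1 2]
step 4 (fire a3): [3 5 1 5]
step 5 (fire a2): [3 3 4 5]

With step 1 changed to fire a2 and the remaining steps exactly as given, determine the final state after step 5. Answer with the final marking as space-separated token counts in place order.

2 0 6 4

(re-executing from step 1 with the substitution; state before step 1: [3 2 0 1])
step 1 (fire a2): [3 0 3 1]
step 2 (fire a2): [3 0 3 1]
step 3 (fire a1): [3 0 3 1]
step 4 (fire a3): [2 2 3 4]
step 5 (fire a2): [2 0 6 4]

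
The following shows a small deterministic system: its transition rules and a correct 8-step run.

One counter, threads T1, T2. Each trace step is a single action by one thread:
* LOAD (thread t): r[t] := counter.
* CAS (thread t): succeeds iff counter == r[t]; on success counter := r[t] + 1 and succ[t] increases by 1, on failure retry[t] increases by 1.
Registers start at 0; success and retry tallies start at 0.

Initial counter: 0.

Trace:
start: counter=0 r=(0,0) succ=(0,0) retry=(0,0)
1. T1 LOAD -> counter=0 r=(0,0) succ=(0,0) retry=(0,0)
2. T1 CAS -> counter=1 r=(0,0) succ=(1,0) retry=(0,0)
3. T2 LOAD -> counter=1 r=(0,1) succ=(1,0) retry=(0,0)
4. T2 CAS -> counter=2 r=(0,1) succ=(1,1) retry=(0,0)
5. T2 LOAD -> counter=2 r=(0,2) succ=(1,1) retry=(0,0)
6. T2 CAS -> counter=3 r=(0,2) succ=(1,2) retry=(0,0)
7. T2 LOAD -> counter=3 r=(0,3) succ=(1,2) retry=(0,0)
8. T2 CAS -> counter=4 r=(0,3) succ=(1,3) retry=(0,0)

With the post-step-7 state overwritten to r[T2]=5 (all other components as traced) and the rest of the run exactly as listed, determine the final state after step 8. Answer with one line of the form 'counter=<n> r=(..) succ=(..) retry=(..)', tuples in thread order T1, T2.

state after step 7 := counter=3 r=(0,5) succ=(1,2) retry=(0,0)
8. T2 CAS -> counter=3 r=(0,5) succ=(1,2) retry=(0,1)

counter=3 r=(0,5) succ=(1,2) retry=(0,1)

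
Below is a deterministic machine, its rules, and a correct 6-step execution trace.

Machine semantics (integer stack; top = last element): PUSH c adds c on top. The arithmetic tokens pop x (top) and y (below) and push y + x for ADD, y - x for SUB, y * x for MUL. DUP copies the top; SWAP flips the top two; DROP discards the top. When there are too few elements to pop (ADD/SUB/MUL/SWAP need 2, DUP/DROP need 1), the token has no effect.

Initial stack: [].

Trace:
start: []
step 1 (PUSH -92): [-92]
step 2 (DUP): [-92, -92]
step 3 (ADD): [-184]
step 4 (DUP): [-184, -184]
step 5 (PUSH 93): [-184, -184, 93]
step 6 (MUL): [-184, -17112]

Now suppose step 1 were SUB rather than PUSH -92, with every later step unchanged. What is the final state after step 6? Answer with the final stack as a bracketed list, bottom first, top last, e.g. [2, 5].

[93]

(re-executing from step 1 with the substitution; state before step 1: [])
step 1 (SUB): []
step 2 (DUP): []
step 3 (ADD): []
step 4 (DUP): []
step 5 (PUSH 93): [93]
step 6 (MUL): [93]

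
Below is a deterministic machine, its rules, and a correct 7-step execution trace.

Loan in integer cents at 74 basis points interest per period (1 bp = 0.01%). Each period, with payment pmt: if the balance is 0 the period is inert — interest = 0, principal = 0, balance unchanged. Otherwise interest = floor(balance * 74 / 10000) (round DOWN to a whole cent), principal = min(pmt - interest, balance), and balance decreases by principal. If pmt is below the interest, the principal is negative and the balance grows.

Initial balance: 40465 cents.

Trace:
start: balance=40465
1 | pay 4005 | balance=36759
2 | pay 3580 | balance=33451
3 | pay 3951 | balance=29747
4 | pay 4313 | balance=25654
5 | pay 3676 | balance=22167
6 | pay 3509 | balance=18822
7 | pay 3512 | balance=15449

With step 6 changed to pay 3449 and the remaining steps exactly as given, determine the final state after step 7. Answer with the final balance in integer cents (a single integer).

15509

(re-executing from step 6 with the substitution; state before step 6: balance=22167)
6 | pay 3449 | balance=18882
7 | pay 3512 | balance=15509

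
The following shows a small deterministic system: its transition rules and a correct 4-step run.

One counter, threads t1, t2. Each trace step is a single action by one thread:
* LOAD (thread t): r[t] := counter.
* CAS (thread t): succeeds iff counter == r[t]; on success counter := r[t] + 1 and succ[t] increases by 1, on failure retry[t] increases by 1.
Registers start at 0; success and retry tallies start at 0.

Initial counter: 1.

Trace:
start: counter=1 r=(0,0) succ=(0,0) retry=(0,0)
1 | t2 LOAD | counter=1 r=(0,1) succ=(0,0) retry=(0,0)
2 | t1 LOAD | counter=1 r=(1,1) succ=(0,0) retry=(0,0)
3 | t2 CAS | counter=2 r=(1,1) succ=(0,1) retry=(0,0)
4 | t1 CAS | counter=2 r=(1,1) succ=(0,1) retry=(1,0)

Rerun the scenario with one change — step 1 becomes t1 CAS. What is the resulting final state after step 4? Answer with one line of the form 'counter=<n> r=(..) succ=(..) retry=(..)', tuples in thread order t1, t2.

(re-executing from step 1 with the substitution; state before step 1: counter=1 r=(0,0) succ=(0,0) retry=(0,0))
1 | t1 CAS | counter=1 r=(0,0) succ=(0,0) retry=(1,0)
2 | t1 LOAD | counter=1 r=(1,0) succ=(0,0) retry=(1,0)
3 | t2 CAS | counter=1 r=(1,0) succ=(0,0) retry=(1,1)
4 | t1 CAS | counter=2 r=(1,0) succ=(1,0) retry=(1,1)

counter=2 r=(1,0) succ=(1,0) retry=(1,1)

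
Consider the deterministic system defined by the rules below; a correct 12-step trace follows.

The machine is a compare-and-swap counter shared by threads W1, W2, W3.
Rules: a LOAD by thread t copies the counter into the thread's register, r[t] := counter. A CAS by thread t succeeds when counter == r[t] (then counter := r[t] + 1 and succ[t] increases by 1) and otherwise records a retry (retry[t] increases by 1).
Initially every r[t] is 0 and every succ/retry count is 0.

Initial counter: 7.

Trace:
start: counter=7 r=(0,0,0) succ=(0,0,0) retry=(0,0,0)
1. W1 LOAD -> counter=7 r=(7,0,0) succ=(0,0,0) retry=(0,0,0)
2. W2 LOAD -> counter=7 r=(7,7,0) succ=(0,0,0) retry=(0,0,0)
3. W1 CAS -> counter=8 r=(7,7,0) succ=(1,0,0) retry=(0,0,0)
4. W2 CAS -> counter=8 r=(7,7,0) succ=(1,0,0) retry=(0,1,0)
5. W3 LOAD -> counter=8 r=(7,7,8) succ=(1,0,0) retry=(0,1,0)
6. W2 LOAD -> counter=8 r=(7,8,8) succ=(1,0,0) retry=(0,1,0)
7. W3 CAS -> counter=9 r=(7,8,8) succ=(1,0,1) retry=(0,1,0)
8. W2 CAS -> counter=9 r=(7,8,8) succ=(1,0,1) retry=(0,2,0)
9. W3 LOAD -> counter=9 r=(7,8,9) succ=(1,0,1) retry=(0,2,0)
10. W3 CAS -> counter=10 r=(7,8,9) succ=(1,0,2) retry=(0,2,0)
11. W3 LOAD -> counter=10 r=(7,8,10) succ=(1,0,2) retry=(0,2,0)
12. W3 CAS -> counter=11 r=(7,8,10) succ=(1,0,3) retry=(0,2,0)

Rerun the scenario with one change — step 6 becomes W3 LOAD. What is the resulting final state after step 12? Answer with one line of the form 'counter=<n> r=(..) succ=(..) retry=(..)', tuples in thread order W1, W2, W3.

counter=11 r=(7,7,10) succ=(1,0,3) retry=(0,2,0)

(re-executing from step 6 with the substitution; state before step 6: counter=8 r=(7,7,8) succ=(1,0,0) retry=(0,1,0))
6. W3 LOAD -> counter=8 r=(7,7,8) succ=(1,0,0) retry=(0,1,0)
7. W3 CAS -> counter=9 r=(7,7,8) succ=(1,0,1) retry=(0,1,0)
8. W2 CAS -> counter=9 r=(7,7,8) succ=(1,0,1) retry=(0,2,0)
9. W3 LOAD -> counter=9 r=(7,7,9) succ=(1,0,1) retry=(0,2,0)
10. W3 CAS -> counter=10 r=(7,7,9) succ=(1,0,2) retry=(0,2,0)
11. W3 LOAD -> counter=10 r=(7,7,10) succ=(1,0,2) retry=(0,2,0)
12. W3 CAS -> counter=11 r=(7,7,10) succ=(1,0,3) retry=(0,2,0)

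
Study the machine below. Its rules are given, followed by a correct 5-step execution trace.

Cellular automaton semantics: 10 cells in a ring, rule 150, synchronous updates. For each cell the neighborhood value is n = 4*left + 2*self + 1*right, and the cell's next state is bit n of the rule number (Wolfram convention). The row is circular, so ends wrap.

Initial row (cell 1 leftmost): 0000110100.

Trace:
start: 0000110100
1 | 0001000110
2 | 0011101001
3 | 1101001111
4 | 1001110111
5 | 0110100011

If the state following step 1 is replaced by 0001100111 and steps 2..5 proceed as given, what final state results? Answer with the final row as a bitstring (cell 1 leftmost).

state after step 1 := 0001100111
2 | 1010011010
3 | 1011100010
4 | 1001010110
5 | 1111010000

1111010000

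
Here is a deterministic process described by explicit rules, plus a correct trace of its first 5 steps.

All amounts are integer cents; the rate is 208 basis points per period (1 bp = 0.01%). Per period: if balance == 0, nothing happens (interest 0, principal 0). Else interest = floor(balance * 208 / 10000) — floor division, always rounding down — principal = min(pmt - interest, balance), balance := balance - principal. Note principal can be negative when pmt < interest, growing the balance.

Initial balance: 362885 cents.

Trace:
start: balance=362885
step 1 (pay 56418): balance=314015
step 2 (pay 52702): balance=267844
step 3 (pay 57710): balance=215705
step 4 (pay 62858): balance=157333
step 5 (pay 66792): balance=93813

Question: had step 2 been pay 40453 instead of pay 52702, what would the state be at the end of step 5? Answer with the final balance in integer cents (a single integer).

106841

(re-executing from step 2 with the substitution; state before step 2: balance=314015)
step 2 (pay 40453): balance=280093
step 3 (pay 57710): balance=228208
step 4 (pay 62858): balance=170096
step 5 (pay 66792): balance=106841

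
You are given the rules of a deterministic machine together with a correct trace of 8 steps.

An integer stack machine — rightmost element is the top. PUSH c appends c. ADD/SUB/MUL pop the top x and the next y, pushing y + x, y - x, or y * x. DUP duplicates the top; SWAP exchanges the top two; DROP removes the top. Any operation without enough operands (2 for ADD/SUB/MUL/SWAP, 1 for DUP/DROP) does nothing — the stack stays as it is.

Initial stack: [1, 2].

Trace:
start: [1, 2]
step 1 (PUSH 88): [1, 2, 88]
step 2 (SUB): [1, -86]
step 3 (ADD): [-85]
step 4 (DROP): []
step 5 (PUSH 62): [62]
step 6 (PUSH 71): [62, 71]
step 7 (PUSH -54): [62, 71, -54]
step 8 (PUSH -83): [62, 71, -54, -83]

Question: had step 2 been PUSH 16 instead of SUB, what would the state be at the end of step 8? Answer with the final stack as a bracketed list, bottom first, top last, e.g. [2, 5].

[1, 2, 62, 71, -54, -83]

(re-executing from step 2 with the substitution; state before step 2: [1, 2, 88])
step 2 (PUSH 16): [1, 2, 88, 16]
step 3 (ADD): [1, 2, 104]
step 4 (DROP): [1, 2]
step 5 (PUSH 62): [1, 2, 62]
step 6 (PUSH 71): [1, 2, 62, 71]
step 7 (PUSH -54): [1, 2, 62, 71, -54]
step 8 (PUSH -83): [1, 2, 62, 71, -54, -83]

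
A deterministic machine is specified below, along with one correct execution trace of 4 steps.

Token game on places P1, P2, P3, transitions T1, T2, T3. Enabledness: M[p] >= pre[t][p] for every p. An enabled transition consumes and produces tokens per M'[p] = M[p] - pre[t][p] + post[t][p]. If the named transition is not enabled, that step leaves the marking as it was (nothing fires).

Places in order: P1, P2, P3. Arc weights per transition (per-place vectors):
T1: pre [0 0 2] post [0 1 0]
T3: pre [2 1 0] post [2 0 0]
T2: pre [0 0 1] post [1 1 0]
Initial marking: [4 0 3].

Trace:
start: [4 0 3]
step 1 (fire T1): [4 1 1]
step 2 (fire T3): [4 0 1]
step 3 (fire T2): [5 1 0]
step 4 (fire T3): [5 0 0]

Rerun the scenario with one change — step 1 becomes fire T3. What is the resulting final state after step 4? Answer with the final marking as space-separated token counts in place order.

(re-executing from step 1 with the substitution; state before step 1: [4 0 3])
step 1 (fire T3): [4 0 3]
step 2 (fire T3): [4 0 3]
step 3 (fire T2): [5 1 2]
step 4 (fire T3): [5 0 2]

5 0 2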